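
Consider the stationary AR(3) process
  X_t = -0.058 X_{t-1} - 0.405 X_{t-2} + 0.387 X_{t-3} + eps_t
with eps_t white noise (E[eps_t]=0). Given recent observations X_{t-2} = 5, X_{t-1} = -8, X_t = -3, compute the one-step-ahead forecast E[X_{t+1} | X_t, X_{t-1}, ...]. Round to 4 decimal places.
E[X_{t+1} \mid \mathcal F_t] = 5.3490

For an AR(p) model X_t = c + sum_i phi_i X_{t-i} + eps_t, the
one-step-ahead conditional mean is
  E[X_{t+1} | X_t, ...] = c + sum_i phi_i X_{t+1-i}.
Substitute known values:
  E[X_{t+1} | ...] = (-0.058) * (-3) + (-0.405) * (-8) + (0.387) * (5)
                   = 5.3490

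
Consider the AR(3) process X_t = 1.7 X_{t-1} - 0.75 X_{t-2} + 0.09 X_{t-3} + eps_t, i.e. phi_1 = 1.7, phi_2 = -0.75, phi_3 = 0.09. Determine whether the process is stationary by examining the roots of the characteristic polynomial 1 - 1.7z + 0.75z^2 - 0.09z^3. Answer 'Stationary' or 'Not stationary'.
\text{Not stationary}

The AR(p) characteristic polynomial is P(z) = 1 - 1.7z + 0.75z^2 - 0.09z^3.
Stationarity requires all roots to lie outside the unit circle, i.e. |z| > 1 for every root.
Degree 3: look for a simple real root z0 first, then factor out (1 - z/z0) and solve the remaining quadratic.
Testing z0 = 5: P(5) = 1 + (-1.7)(5) + (0.75)(5)^2 + (-0.09)(5)^3
  = 1 + (-8.5) + (18.75) + (-11.25) = 0.  So z_0 = 5 is a root, |z_0| = 5.
Divide out the factor (1 - 0.2 z) = (1 - z/z0) (since 1/z0 = 0.2):
  P(z) = (1 - 0.2 z)(1 + (-1.5) z + (0.45) z^2)
  [check: z-coef -1.5 - (0.2) = -1.7; z^2-coef 0.45 - (0.2)(-1.5) = 0.75; z^3-coef -(0.2)(0.45) = -0.09.]
Remaining roots from the quadratic factor 1 + (-1.5) z + (0.45) z^2:
  Set 1 + (-1.5) z + (0.45) z^2 = 0, i.e. a z^2 + b z + c = 0 with a = 0.45, b = -1.5, c = 1.
  Discriminant D = b^2 - 4ac = (-1.5)^2 - 4*(0.45)*1 = 2.25 - (1.8) = 0.45.
  D >= 0, so the roots are real: z = (-b +/- sqrt(D)) / (2a) = (1.5 +/- 0.67082) / (0.9).
    z_1 = (1.5 + 0.67082) / (0.9) = 2.412,   |z_1| = 2.412.
    z_2 = (1.5 - 0.67082) / (0.9) = 0.9213,   |z_2| = 0.9213.
Moduli of all roots: 5.0000, 2.4120, 0.9213.
All moduli strictly greater than 1? No.
Verdict: Not stationary.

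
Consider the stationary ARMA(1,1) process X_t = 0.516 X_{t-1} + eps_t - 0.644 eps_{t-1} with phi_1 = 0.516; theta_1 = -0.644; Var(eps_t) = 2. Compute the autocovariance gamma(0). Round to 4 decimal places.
\gamma(0) = 2.0447

Multiply the model equation by X_{t-k} and take expectations. With theta_0 = psi_0 = 1 and psi_j the MA(infinity) weights, this gives
  gamma(k) - sum_i phi_i gamma(k-i) = c_k,
  c_k = sigma^2 * sum_{j=k..q} theta_j psi_{j-k}   (c_k = 0 for k > q),
using gamma(-m) = gamma(m).
psi-weights needed (psi_j = theta_j + sum_i phi_i psi_{j-i}):
  psi_1 = theta_1 + phi_1 = -0.644 + (0.516) = -0.128
Right-hand sides:
  c_0 = sigma^2 (1 + theta_1 psi_1) = 2 * (1 + (-0.644)(-0.128)) = 2 * 1.082432 = 2.164864
  c_1 = sigma^2 theta_1 = 2 * (-0.644) = -1.288
  c_2 = 0
Equations for k = 0 and k = 1 (AR order 1):
  gamma(0) = phi_1 gamma(1) + c_0
  gamma(1) = phi_1 gamma(0) + c_1
Substituting the second into the first: gamma(0) (1 - phi_1^2) = c_0 + phi_1 c_1, so
  gamma(0) = (c_0 + phi_1 c_1) / (1 - phi_1^2) = (2.164864 + (0.516)(-1.288)) / (1 - (0.516)^2) = 1.500256 / 0.733744 = 2.044659.
Therefore gamma(0) = 2.0447 (to 4 decimal places).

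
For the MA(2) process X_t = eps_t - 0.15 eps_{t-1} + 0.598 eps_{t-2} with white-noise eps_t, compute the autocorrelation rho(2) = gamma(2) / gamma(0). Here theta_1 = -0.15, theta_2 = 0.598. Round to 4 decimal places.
\rho(2) = 0.4333

For an MA(q) process with theta_0 = 1, the autocovariance is
  gamma(k) = sigma^2 * sum_{i=0..q-k} theta_i * theta_{i+k},
and rho(k) = gamma(k) / gamma(0). Sigma^2 cancels.
  numerator   = (1)*(0.598) = 0.598.
  denominator = (1)^2 + (-0.15)^2 + (0.598)^2 = 1.380104.
  rho(2) = 0.598 / 1.380104 = 0.4333.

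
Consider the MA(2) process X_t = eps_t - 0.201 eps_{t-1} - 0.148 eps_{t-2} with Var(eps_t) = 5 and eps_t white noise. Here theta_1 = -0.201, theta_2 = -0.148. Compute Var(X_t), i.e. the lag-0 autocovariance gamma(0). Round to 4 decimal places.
\gamma(0) = 5.3115

For an MA(q) process X_t = eps_t + sum_i theta_i eps_{t-i} with
Var(eps_t) = sigma^2, the variance is
  gamma(0) = sigma^2 * (1 + sum_i theta_i^2).
  sum_i theta_i^2 = (-0.201)^2 + (-0.148)^2 = 0.040401 + 0.021904 = 0.062305.
  gamma(0) = 5 * (1 + 0.062305) = 5 * 1.062305 = 5.311525, which rounds to 5.3115.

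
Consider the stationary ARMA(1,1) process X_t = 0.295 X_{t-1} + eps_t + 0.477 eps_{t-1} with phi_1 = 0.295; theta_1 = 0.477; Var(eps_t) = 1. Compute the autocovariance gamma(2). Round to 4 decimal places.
\gamma(2) = 0.2845

Multiply the model equation by X_{t-k} and take expectations. With theta_0 = psi_0 = 1 and psi_j the MA(infinity) weights, this gives
  gamma(k) - sum_i phi_i gamma(k-i) = c_k,
  c_k = sigma^2 * sum_{j=k..q} theta_j psi_{j-k}   (c_k = 0 for k > q),
using gamma(-m) = gamma(m).
psi-weights needed (psi_j = theta_j + sum_i phi_i psi_{j-i}):
  psi_1 = theta_1 + phi_1 = 0.477 + (0.295) = 0.772
Right-hand sides:
  c_0 = sigma^2 (1 + theta_1 psi_1) = 1 * (1 + (0.477)(0.772)) = 1 * 1.368244 = 1.368244
  c_1 = sigma^2 theta_1 = 1 * (0.477) = 0.477
  c_2 = 0
Equations for k = 0 and k = 1 (AR order 1):
  gamma(0) = phi_1 gamma(1) + c_0
  gamma(1) = phi_1 gamma(0) + c_1
Substituting the second into the first: gamma(0) (1 - phi_1^2) = c_0 + phi_1 c_1, so
  gamma(0) = (c_0 + phi_1 c_1) / (1 - phi_1^2) = (1.368244 + (0.295)(0.477)) / (1 - (0.295)^2) = 1.508959 / 0.912975 = 1.652793.
  gamma(1) = phi_1 gamma(0) + c_1 = (0.295)(1.652793) + (0.477) = 0.964574.
For k = 2 (> q): gamma(2) = phi_1 gamma(1) = (0.295)(0.964574) = 0.284549.
Therefore gamma(2) = 0.2845 (to 4 decimal places).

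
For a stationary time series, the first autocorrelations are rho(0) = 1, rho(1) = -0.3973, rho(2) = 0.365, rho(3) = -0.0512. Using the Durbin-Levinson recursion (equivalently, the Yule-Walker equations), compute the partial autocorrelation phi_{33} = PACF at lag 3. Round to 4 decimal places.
\phi_{33} = 0.1970

The PACF at lag k is phi_{kk}, the last component of the solution
to the Yule-Walker system G_k phi = r_k where
  (G_k)_{ij} = rho(|i - j|), (r_k)_i = rho(i), i,j = 1..k.
Equivalently, Durbin-Levinson gives phi_{kk} iteratively:
  phi_{11} = rho(1)
  phi_{kk} = [rho(k) - sum_{j=1..k-1} phi_{k-1,j} rho(k-j)]
            / [1 - sum_{j=1..k-1} phi_{k-1,j} rho(j)],
  phi_{k,j} = phi_{k-1,j} - phi_{kk} phi_{k-1,k-j},  j = 1..k-1.
Step k = 1:
  phi_11 = rho(1) = -0.3973.
Step k = 2:
  phi_22 = [rho(2) - phi_11 rho(1)] / [1 - phi_11 rho(1)] = [0.365 - (-0.3973)(-0.3973)] / [1 - (-0.3973)(-0.3973)]
         = 0.20715271 / 0.84215271 = 0.24598.
  Update: phi_21 = phi_11 - phi_22 phi_11 = -0.3973 - (0.24598)(-0.3973) = -0.299572.
Step k = 3:
  phi_33 = [rho(3) - phi_21 rho(2) - phi_22 rho(1)] / [1 - phi_21 rho(1) - phi_22 rho(2)]
    numerator   = -0.0512 - (-0.299572)(0.365) - (0.24598)(-0.3973) = 0.15587168
    denominator = 1 - (-0.299572)(-0.3973) - (0.24598)(0.365) = 0.79119729
  phi_33 = 0.15587168 / 0.79119729 = 0.197.
Therefore phi_{33} = 0.1970.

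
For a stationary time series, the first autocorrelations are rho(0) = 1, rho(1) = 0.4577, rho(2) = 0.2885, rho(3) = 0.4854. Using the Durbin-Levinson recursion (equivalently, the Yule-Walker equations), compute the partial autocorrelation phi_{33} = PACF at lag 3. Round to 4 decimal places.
\phi_{33} = 0.4099

The PACF at lag k is phi_{kk}, the last component of the solution
to the Yule-Walker system G_k phi = r_k where
  (G_k)_{ij} = rho(|i - j|), (r_k)_i = rho(i), i,j = 1..k.
Equivalently, Durbin-Levinson gives phi_{kk} iteratively:
  phi_{11} = rho(1)
  phi_{kk} = [rho(k) - sum_{j=1..k-1} phi_{k-1,j} rho(k-j)]
            / [1 - sum_{j=1..k-1} phi_{k-1,j} rho(j)],
  phi_{k,j} = phi_{k-1,j} - phi_{kk} phi_{k-1,k-j},  j = 1..k-1.
Step k = 1:
  phi_11 = rho(1) = 0.4577.
Step k = 2:
  phi_22 = [rho(2) - phi_11 rho(1)] / [1 - phi_11 rho(1)] = [0.2885 - (0.4577)(0.4577)] / [1 - (0.4577)(0.4577)]
         = 0.07901071 / 0.79051071 = 0.099949.
  Update: phi_21 = phi_11 - phi_22 phi_11 = 0.4577 - (0.099949)(0.4577) = 0.411953.
Step k = 3:
  phi_33 = [rho(3) - phi_21 rho(2) - phi_22 rho(1)] / [1 - phi_21 rho(1) - phi_22 rho(2)]
    numerator   = 0.4854 - (0.411953)(0.2885) - (0.099949)(0.4577) = 0.32080482
    denominator = 1 - (0.411953)(0.4577) - (0.099949)(0.2885) = 0.78261367
  phi_33 = 0.32080482 / 0.78261367 = 0.4099.
Therefore phi_{33} = 0.4099.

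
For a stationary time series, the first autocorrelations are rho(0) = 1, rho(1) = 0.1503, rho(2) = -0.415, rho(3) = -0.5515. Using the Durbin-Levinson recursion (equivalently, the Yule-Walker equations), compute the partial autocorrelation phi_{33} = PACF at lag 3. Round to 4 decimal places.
\phi_{33} = -0.5040

The PACF at lag k is phi_{kk}, the last component of the solution
to the Yule-Walker system G_k phi = r_k where
  (G_k)_{ij} = rho(|i - j|), (r_k)_i = rho(i), i,j = 1..k.
Equivalently, Durbin-Levinson gives phi_{kk} iteratively:
  phi_{11} = rho(1)
  phi_{kk} = [rho(k) - sum_{j=1..k-1} phi_{k-1,j} rho(k-j)]
            / [1 - sum_{j=1..k-1} phi_{k-1,j} rho(j)],
  phi_{k,j} = phi_{k-1,j} - phi_{kk} phi_{k-1,k-j},  j = 1..k-1.
Step k = 1:
  phi_11 = rho(1) = 0.1503.
Step k = 2:
  phi_22 = [rho(2) - phi_11 rho(1)] / [1 - phi_11 rho(1)] = [-0.415 - (0.1503)(0.1503)] / [1 - (0.1503)(0.1503)]
         = -0.43759009 / 0.97740991 = -0.447704.
  Update: phi_21 = phi_11 - phi_22 phi_11 = 0.1503 - (-0.447704)(0.1503) = 0.21759.
Step k = 3:
  phi_33 = [rho(3) - phi_21 rho(2) - phi_22 rho(1)] / [1 - phi_21 rho(1) - phi_22 rho(2)]
    numerator   = -0.5515 - (0.21759)(-0.415) - (-0.447704)(0.1503) = -0.39391033
    denominator = 1 - (0.21759)(0.1503) - (-0.447704)(-0.415) = 0.78149918
  phi_33 = -0.39391033 / 0.78149918 = -0.504.
Therefore phi_{33} = -0.5040.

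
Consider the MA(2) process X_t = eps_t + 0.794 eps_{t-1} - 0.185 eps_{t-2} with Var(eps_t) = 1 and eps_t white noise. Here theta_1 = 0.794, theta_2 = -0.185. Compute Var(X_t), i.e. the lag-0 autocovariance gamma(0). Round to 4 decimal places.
\gamma(0) = 1.6647

For an MA(q) process X_t = eps_t + sum_i theta_i eps_{t-i} with
Var(eps_t) = sigma^2, the variance is
  gamma(0) = sigma^2 * (1 + sum_i theta_i^2).
  sum_i theta_i^2 = (0.794)^2 + (-0.185)^2 = 0.630436 + 0.034225 = 0.664661.
  gamma(0) = 1 * (1 + 0.664661) = 1 * 1.664661 = 1.664661, which rounds to 1.6647.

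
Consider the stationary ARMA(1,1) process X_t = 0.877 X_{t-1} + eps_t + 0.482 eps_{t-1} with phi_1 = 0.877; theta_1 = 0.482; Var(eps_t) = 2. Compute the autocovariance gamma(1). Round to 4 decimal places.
\gamma(1) = 16.7493

Multiply the model equation by X_{t-k} and take expectations. With theta_0 = psi_0 = 1 and psi_j the MA(infinity) weights, this gives
  gamma(k) - sum_i phi_i gamma(k-i) = c_k,
  c_k = sigma^2 * sum_{j=k..q} theta_j psi_{j-k}   (c_k = 0 for k > q),
using gamma(-m) = gamma(m).
psi-weights needed (psi_j = theta_j + sum_i phi_i psi_{j-i}):
  psi_1 = theta_1 + phi_1 = 0.482 + (0.877) = 1.359
Right-hand sides:
  c_0 = sigma^2 (1 + theta_1 psi_1) = 2 * (1 + (0.482)(1.359)) = 2 * 1.655038 = 3.310076
  c_1 = sigma^2 theta_1 = 2 * (0.482) = 0.964
  c_2 = 0
Equations for k = 0 and k = 1 (AR order 1):
  gamma(0) = phi_1 gamma(1) + c_0
  gamma(1) = phi_1 gamma(0) + c_1
Substituting the second into the first: gamma(0) (1 - phi_1^2) = c_0 + phi_1 c_1, so
  gamma(0) = (c_0 + phi_1 c_1) / (1 - phi_1^2) = (3.310076 + (0.877)(0.964)) / (1 - (0.877)^2) = 4.155504 / 0.230871 = 17.999246.
  gamma(1) = phi_1 gamma(0) + c_1 = (0.877)(17.999246) + (0.964) = 16.749339.
Therefore gamma(1) = 16.7493 (to 4 decimal places).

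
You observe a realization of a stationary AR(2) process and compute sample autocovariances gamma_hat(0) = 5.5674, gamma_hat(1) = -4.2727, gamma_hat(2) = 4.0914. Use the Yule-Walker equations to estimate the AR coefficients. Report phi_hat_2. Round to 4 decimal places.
\hat\phi_{2} = 0.3550

The Yule-Walker equations for an AR(p) process read, in matrix form,
  Gamma_p phi = r_p,   with   (Gamma_p)_{ij} = gamma(|i - j|),
                       (r_p)_i = gamma(i),   i,j = 1..p.
Substitute the sample gammas (Toeplitz matrix and right-hand side of size 2):
  Gamma_p = [[5.5674, -4.2727], [-4.2727, 5.5674]]
  r_p     = [-4.2727, 4.0914]
Written out:
  5.5674 phi_1 - 4.2727 phi_2 = -4.2727
  -4.2727 phi_1 + 5.5674 phi_2 = 4.0914
Solve by Cramer's rule:
  det = gamma(0)^2 - gamma(1)^2 = (5.5674)^2 - (-4.2727)^2 = 30.99594276 - 18.25596529 = 12.73997747
  phi_hat_1 = [gamma(1) gamma(0) - gamma(1) gamma(2)] / det = [(-4.2727)(5.5674) - (-4.2727)(4.0914)] / 12.73997747 = -6.3065052 / 12.73997747 = -0.495
  phi_hat_2 = [gamma(0) gamma(2) - gamma(1)^2] / det = [(5.5674)(4.0914) - (-4.2727)^2] / 12.73997747 = 4.52249507 / 12.73997747 = 0.355
So phi_hat = [-0.4950, 0.3550].
Therefore phi_hat_2 = 0.3550.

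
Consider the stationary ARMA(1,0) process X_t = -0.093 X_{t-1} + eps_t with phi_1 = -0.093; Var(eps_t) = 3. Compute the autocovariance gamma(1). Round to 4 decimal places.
\gamma(1) = -0.2814

Multiply the model equation by X_{t-k} and take expectations. With theta_0 = psi_0 = 1 and psi_j the MA(infinity) weights, this gives
  gamma(k) - sum_i phi_i gamma(k-i) = c_k,
  c_k = sigma^2 * sum_{j=k..q} theta_j psi_{j-k}   (c_k = 0 for k > q),
using gamma(-m) = gamma(m).
Pure AR (q = 0): c_0 = sigma^2 = 3, c_k = 0 for k >= 1.
Equations for k = 0 and k = 1 (AR order 1):
  gamma(0) = phi_1 gamma(1) + c_0
  gamma(1) = phi_1 gamma(0) + c_1
Substituting the second into the first: gamma(0) (1 - phi_1^2) = c_0 + phi_1 c_1, so
  gamma(0) = c_0 / (1 - phi_1^2) = 3 / (1 - (-0.093)^2) = 3 / 0.991351 = 3.026173.
  gamma(1) = phi_1 gamma(0) = (-0.093)(3.026173) = -0.281434.
Therefore gamma(1) = -0.2814 (to 4 decimal places).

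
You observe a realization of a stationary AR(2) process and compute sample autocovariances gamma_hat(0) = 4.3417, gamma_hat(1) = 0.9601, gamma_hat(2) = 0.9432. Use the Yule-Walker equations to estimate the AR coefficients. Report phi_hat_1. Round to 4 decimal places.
\hat\phi_{1} = 0.1820

The Yule-Walker equations for an AR(p) process read, in matrix form,
  Gamma_p phi = r_p,   with   (Gamma_p)_{ij} = gamma(|i - j|),
                       (r_p)_i = gamma(i),   i,j = 1..p.
Substitute the sample gammas (Toeplitz matrix and right-hand side of size 2):
  Gamma_p = [[4.3417, 0.9601], [0.9601, 4.3417]]
  r_p     = [0.9601, 0.9432]
Written out:
  4.3417 phi_1 + 0.9601 phi_2 = 0.9601
  0.9601 phi_1 + 4.3417 phi_2 = 0.9432
Solve by Cramer's rule:
  det = gamma(0)^2 - gamma(1)^2 = (4.3417)^2 - (0.9601)^2 = 18.85035889 - 0.92179201 = 17.92856688
  phi_hat_1 = [gamma(1) gamma(0) - gamma(1) gamma(2)] / det = [(0.9601)(4.3417) - (0.9601)(0.9432)] / 17.92856688 = 3.26289985 / 17.92856688 = 0.182
  phi_hat_2 = [gamma(0) gamma(2) - gamma(1)^2] / det = [(4.3417)(0.9432) - (0.9601)^2] / 17.92856688 = 3.17329943 / 17.92856688 = 0.177
So phi_hat = [0.1820, 0.1770].
Therefore phi_hat_1 = 0.1820.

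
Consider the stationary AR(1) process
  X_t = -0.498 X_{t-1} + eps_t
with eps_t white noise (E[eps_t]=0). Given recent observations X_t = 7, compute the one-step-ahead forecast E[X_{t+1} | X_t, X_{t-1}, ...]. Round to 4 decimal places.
E[X_{t+1} \mid \mathcal F_t] = -3.4860

For an AR(p) model X_t = c + sum_i phi_i X_{t-i} + eps_t, the
one-step-ahead conditional mean is
  E[X_{t+1} | X_t, ...] = c + sum_i phi_i X_{t+1-i}.
Substitute known values:
  E[X_{t+1} | ...] = (-0.498) * (7)
                   = -3.4860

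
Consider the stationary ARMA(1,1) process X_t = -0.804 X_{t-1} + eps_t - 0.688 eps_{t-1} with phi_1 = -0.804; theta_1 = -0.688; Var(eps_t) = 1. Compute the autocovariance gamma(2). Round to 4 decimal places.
\gamma(2) = 5.2692

Multiply the model equation by X_{t-k} and take expectations. With theta_0 = psi_0 = 1 and psi_j the MA(infinity) weights, this gives
  gamma(k) - sum_i phi_i gamma(k-i) = c_k,
  c_k = sigma^2 * sum_{j=k..q} theta_j psi_{j-k}   (c_k = 0 for k > q),
using gamma(-m) = gamma(m).
psi-weights needed (psi_j = theta_j + sum_i phi_i psi_{j-i}):
  psi_1 = theta_1 + phi_1 = -0.688 + (-0.804) = -1.492
Right-hand sides:
  c_0 = sigma^2 (1 + theta_1 psi_1) = 1 * (1 + (-0.688)(-1.492)) = 1 * 2.026496 = 2.026496
  c_1 = sigma^2 theta_1 = 1 * (-0.688) = -0.688
  c_2 = 0
Equations for k = 0 and k = 1 (AR order 1):
  gamma(0) = phi_1 gamma(1) + c_0
  gamma(1) = phi_1 gamma(0) + c_1
Substituting the second into the first: gamma(0) (1 - phi_1^2) = c_0 + phi_1 c_1, so
  gamma(0) = (c_0 + phi_1 c_1) / (1 - phi_1^2) = (2.026496 + (-0.804)(-0.688)) / (1 - (-0.804)^2) = 2.579648 / 0.353584 = 7.295715.
  gamma(1) = phi_1 gamma(0) + c_1 = (-0.804)(7.295715) + (-0.688) = -6.553755.
For k = 2 (> q): gamma(2) = phi_1 gamma(1) = (-0.804)(-6.553755) = 5.269219.
Therefore gamma(2) = 5.2692 (to 4 decimal places).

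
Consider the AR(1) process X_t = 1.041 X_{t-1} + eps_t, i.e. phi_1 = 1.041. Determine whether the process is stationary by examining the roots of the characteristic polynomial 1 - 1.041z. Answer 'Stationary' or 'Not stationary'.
\text{Not stationary}

The AR(p) characteristic polynomial is P(z) = 1 - 1.041z.
Stationarity requires all roots to lie outside the unit circle, i.e. |z| > 1 for every root.
This is linear in z: 1 + (-1.041) z = 0  =>  z = -1/(-1.041) = 0.960615,  |z| = 0.960615.
Moduli of all roots: 0.9606.
All moduli strictly greater than 1? No.
Verdict: Not stationary.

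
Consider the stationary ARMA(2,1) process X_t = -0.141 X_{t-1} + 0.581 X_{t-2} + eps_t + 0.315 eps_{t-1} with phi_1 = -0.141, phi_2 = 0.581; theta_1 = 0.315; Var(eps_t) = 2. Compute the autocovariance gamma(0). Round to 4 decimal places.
\gamma(0) = 3.0207

Multiply the model equation by X_{t-k} and take expectations. With theta_0 = psi_0 = 1 and psi_j the MA(infinity) weights, this gives
  gamma(k) - sum_i phi_i gamma(k-i) = c_k,
  c_k = sigma^2 * sum_{j=k..q} theta_j psi_{j-k}   (c_k = 0 for k > q),
using gamma(-m) = gamma(m).
psi-weights needed (psi_j = theta_j + sum_i phi_i psi_{j-i}):
  psi_1 = theta_1 + phi_1 = 0.315 + (-0.141) = 0.174
Right-hand sides:
  c_0 = sigma^2 (1 + theta_1 psi_1) = 2 * (1 + (0.315)(0.174)) = 2 * 1.05481 = 2.10962
  c_1 = sigma^2 theta_1 = 2 * (0.315) = 0.63
  c_2 = 0
Equations for k = 0, 1, 2 (AR order 2, c_2 = 0):
  (E0) gamma(0) = phi_1 gamma(1) + phi_2 gamma(2) + c_0
  (E1) gamma(1) = phi_1 gamma(0) + phi_2 gamma(1) + c_1
  (E2) gamma(2) = phi_1 gamma(1) + phi_2 gamma(0)
From (E1): gamma(1) = A gamma(0) + B with
  A = phi_1 / (1 - phi_2) = -0.141 / 0.419 = -0.336516,   B = c_1 / (1 - phi_2) = 0.63 / 0.419 = 1.50358.
Insert (E2) into (E0): gamma(0) (1 - phi_2^2) = phi_1 (1 + phi_2) gamma(1) + c_0.
  phi_1 (1 + phi_2) = (-0.141)(1.581) = -0.222921,   1 - phi_2^2 = 0.662439.
Replace gamma(1) by A gamma(0) + B and collect gamma(0):
  gamma(0) [0.662439 - (-0.222921)(-0.336516)] = (-0.222921)(1.50358) + 2.10962
  gamma(0) * 0.587423 = 1.77444
  gamma(0) = 1.77444 / 0.587423 = 3.020722.
Therefore gamma(0) = 3.0207 (to 4 decimal places).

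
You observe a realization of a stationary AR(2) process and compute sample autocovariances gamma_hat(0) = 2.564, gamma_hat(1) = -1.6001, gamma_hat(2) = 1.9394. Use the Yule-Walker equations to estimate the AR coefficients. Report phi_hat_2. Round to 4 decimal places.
\hat\phi_{2} = 0.6010

The Yule-Walker equations for an AR(p) process read, in matrix form,
  Gamma_p phi = r_p,   with   (Gamma_p)_{ij} = gamma(|i - j|),
                       (r_p)_i = gamma(i),   i,j = 1..p.
Substitute the sample gammas (Toeplitz matrix and right-hand side of size 2):
  Gamma_p = [[2.564, -1.6001], [-1.6001, 2.564]]
  r_p     = [-1.6001, 1.9394]
Written out:
  2.564 phi_1 - 1.6001 phi_2 = -1.6001
  -1.6001 phi_1 + 2.564 phi_2 = 1.9394
Solve by Cramer's rule:
  det = gamma(0)^2 - gamma(1)^2 = (2.564)^2 - (-1.6001)^2 = 6.574096 - 2.56032001 = 4.01377599
  phi_hat_1 = [gamma(1) gamma(0) - gamma(1) gamma(2)] / det = [(-1.6001)(2.564) - (-1.6001)(1.9394)] / 4.01377599 = -0.99942246 / 4.01377599 = -0.249
  phi_hat_2 = [gamma(0) gamma(2) - gamma(1)^2] / det = [(2.564)(1.9394) - (-1.6001)^2] / 4.01377599 = 2.41230159 / 4.01377599 = 0.601
So phi_hat = [-0.2490, 0.6010].
Therefore phi_hat_2 = 0.6010.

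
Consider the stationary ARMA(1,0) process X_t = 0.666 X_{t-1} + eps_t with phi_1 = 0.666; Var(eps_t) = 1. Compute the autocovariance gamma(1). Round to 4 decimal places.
\gamma(1) = 1.1969

Multiply the model equation by X_{t-k} and take expectations. With theta_0 = psi_0 = 1 and psi_j the MA(infinity) weights, this gives
  gamma(k) - sum_i phi_i gamma(k-i) = c_k,
  c_k = sigma^2 * sum_{j=k..q} theta_j psi_{j-k}   (c_k = 0 for k > q),
using gamma(-m) = gamma(m).
Pure AR (q = 0): c_0 = sigma^2 = 1, c_k = 0 for k >= 1.
Equations for k = 0 and k = 1 (AR order 1):
  gamma(0) = phi_1 gamma(1) + c_0
  gamma(1) = phi_1 gamma(0) + c_1
Substituting the second into the first: gamma(0) (1 - phi_1^2) = c_0 + phi_1 c_1, so
  gamma(0) = c_0 / (1 - phi_1^2) = 1 / (1 - (0.666)^2) = 1 / 0.556444 = 1.797126.
  gamma(1) = phi_1 gamma(0) = (0.666)(1.797126) = 1.196886.
Therefore gamma(1) = 1.1969 (to 4 decimal places).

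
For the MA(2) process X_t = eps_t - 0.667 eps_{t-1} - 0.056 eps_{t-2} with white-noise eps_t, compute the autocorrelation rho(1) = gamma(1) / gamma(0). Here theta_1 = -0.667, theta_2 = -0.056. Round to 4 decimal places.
\rho(1) = -0.4348

For an MA(q) process with theta_0 = 1, the autocovariance is
  gamma(k) = sigma^2 * sum_{i=0..q-k} theta_i * theta_{i+k},
and rho(k) = gamma(k) / gamma(0). Sigma^2 cancels.
  numerator   = (1)*(-0.667) + (-0.667)*(-0.056) = -0.629648.
  denominator = (1)^2 + (-0.667)^2 + (-0.056)^2 = 1.448025.
  rho(1) = -0.629648 / 1.448025 = -0.4348.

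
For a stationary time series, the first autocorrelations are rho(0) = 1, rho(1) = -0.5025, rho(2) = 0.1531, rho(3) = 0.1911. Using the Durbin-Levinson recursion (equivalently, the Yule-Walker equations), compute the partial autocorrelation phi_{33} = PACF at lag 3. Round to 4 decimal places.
\phi_{33} = 0.2880

The PACF at lag k is phi_{kk}, the last component of the solution
to the Yule-Walker system G_k phi = r_k where
  (G_k)_{ij} = rho(|i - j|), (r_k)_i = rho(i), i,j = 1..k.
Equivalently, Durbin-Levinson gives phi_{kk} iteratively:
  phi_{11} = rho(1)
  phi_{kk} = [rho(k) - sum_{j=1..k-1} phi_{k-1,j} rho(k-j)]
            / [1 - sum_{j=1..k-1} phi_{k-1,j} rho(j)],
  phi_{k,j} = phi_{k-1,j} - phi_{kk} phi_{k-1,k-j},  j = 1..k-1.
Step k = 1:
  phi_11 = rho(1) = -0.5025.
Step k = 2:
  phi_22 = [rho(2) - phi_11 rho(1)] / [1 - phi_11 rho(1)] = [0.1531 - (-0.5025)(-0.5025)] / [1 - (-0.5025)(-0.5025)]
         = -0.09940625 / 0.74749375 = -0.132986.
  Update: phi_21 = phi_11 - phi_22 phi_11 = -0.5025 - (-0.132986)(-0.5025) = -0.569325.
Step k = 3:
  phi_33 = [rho(3) - phi_21 rho(2) - phi_22 rho(1)] / [1 - phi_21 rho(1) - phi_22 rho(2)]
    numerator   = 0.1911 - (-0.569325)(0.1531) - (-0.132986)(-0.5025) = 0.21143824
    denominator = 1 - (-0.569325)(-0.5025) - (-0.132986)(0.1531) = 0.7342741
  phi_33 = 0.21143824 / 0.7342741 = 0.288.
Therefore phi_{33} = 0.2880.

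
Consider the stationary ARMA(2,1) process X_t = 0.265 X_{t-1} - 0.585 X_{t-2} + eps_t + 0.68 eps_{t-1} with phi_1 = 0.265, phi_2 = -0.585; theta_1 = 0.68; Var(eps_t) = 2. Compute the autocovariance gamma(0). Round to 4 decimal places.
\gamma(0) = 5.2856

Multiply the model equation by X_{t-k} and take expectations. With theta_0 = psi_0 = 1 and psi_j the MA(infinity) weights, this gives
  gamma(k) - sum_i phi_i gamma(k-i) = c_k,
  c_k = sigma^2 * sum_{j=k..q} theta_j psi_{j-k}   (c_k = 0 for k > q),
using gamma(-m) = gamma(m).
psi-weights needed (psi_j = theta_j + sum_i phi_i psi_{j-i}):
  psi_1 = theta_1 + phi_1 = 0.68 + (0.265) = 0.945
Right-hand sides:
  c_0 = sigma^2 (1 + theta_1 psi_1) = 2 * (1 + (0.68)(0.945)) = 2 * 1.6426 = 3.2852
  c_1 = sigma^2 theta_1 = 2 * (0.68) = 1.36
  c_2 = 0
Equations for k = 0, 1, 2 (AR order 2, c_2 = 0):
  (E0) gamma(0) = phi_1 gamma(1) + phi_2 gamma(2) + c_0
  (E1) gamma(1) = phi_1 gamma(0) + phi_2 gamma(1) + c_1
  (E2) gamma(2) = phi_1 gamma(1) + phi_2 gamma(0)
From (E1): gamma(1) = A gamma(0) + B with
  A = phi_1 / (1 - phi_2) = 0.265 / 1.585 = 0.167192,   B = c_1 / (1 - phi_2) = 1.36 / 1.585 = 0.858044.
Insert (E2) into (E0): gamma(0) (1 - phi_2^2) = phi_1 (1 + phi_2) gamma(1) + c_0.
  phi_1 (1 + phi_2) = (0.265)(0.415) = 0.109975,   1 - phi_2^2 = 0.657775.
Replace gamma(1) by A gamma(0) + B and collect gamma(0):
  gamma(0) [0.657775 - (0.109975)(0.167192)] = (0.109975)(0.858044) + 3.2852
  gamma(0) * 0.639388 = 3.379563
  gamma(0) = 3.379563 / 0.639388 = 5.285622.
Therefore gamma(0) = 5.2856 (to 4 decimal places).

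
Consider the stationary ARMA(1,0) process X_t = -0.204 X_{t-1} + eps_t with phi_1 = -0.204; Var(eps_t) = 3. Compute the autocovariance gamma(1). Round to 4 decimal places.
\gamma(1) = -0.6386

Multiply the model equation by X_{t-k} and take expectations. With theta_0 = psi_0 = 1 and psi_j the MA(infinity) weights, this gives
  gamma(k) - sum_i phi_i gamma(k-i) = c_k,
  c_k = sigma^2 * sum_{j=k..q} theta_j psi_{j-k}   (c_k = 0 for k > q),
using gamma(-m) = gamma(m).
Pure AR (q = 0): c_0 = sigma^2 = 3, c_k = 0 for k >= 1.
Equations for k = 0 and k = 1 (AR order 1):
  gamma(0) = phi_1 gamma(1) + c_0
  gamma(1) = phi_1 gamma(0) + c_1
Substituting the second into the first: gamma(0) (1 - phi_1^2) = c_0 + phi_1 c_1, so
  gamma(0) = c_0 / (1 - phi_1^2) = 3 / (1 - (-0.204)^2) = 3 / 0.958384 = 3.130269.
  gamma(1) = phi_1 gamma(0) = (-0.204)(3.130269) = -0.638575.
Therefore gamma(1) = -0.6386 (to 4 decimal places).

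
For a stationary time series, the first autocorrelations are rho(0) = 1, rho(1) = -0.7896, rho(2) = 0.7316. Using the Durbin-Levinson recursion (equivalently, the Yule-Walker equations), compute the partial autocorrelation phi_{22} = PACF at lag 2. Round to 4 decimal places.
\phi_{22} = 0.2872

The PACF at lag k is phi_{kk}, the last component of the solution
to the Yule-Walker system G_k phi = r_k where
  (G_k)_{ij} = rho(|i - j|), (r_k)_i = rho(i), i,j = 1..k.
Equivalently, Durbin-Levinson gives phi_{kk} iteratively:
  phi_{11} = rho(1)
  phi_{kk} = [rho(k) - sum_{j=1..k-1} phi_{k-1,j} rho(k-j)]
            / [1 - sum_{j=1..k-1} phi_{k-1,j} rho(j)],
  phi_{k,j} = phi_{k-1,j} - phi_{kk} phi_{k-1,k-j},  j = 1..k-1.
Step k = 1:
  phi_11 = rho(1) = -0.7896.
Step k = 2:
  phi_22 = [rho(2) - phi_11 rho(1)] / [1 - phi_11 rho(1)] = [0.7316 - (-0.7896)(-0.7896)] / [1 - (-0.7896)(-0.7896)]
         = 0.10813184 / 0.37653184 = 0.2872.
Therefore phi_{22} = 0.2872.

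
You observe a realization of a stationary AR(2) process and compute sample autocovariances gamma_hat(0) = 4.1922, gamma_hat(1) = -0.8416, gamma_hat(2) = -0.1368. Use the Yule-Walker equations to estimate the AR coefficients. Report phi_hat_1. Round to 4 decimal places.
\hat\phi_{1} = -0.2160

The Yule-Walker equations for an AR(p) process read, in matrix form,
  Gamma_p phi = r_p,   with   (Gamma_p)_{ij} = gamma(|i - j|),
                       (r_p)_i = gamma(i),   i,j = 1..p.
Substitute the sample gammas (Toeplitz matrix and right-hand side of size 2):
  Gamma_p = [[4.1922, -0.8416], [-0.8416, 4.1922]]
  r_p     = [-0.8416, -0.1368]
Written out:
  4.1922 phi_1 - 0.8416 phi_2 = -0.8416
  -0.8416 phi_1 + 4.1922 phi_2 = -0.1368
Solve by Cramer's rule:
  det = gamma(0)^2 - gamma(1)^2 = (4.1922)^2 - (-0.8416)^2 = 17.57454084 - 0.70829056 = 16.86625028
  phi_hat_1 = [gamma(1) gamma(0) - gamma(1) gamma(2)] / det = [(-0.8416)(4.1922) - (-0.8416)(-0.1368)] / 16.86625028 = -3.6432864 / 16.86625028 = -0.216
  phi_hat_2 = [gamma(0) gamma(2) - gamma(1)^2] / det = [(4.1922)(-0.1368) - (-0.8416)^2] / 16.86625028 = -1.28178352 / 16.86625028 = -0.076
So phi_hat = [-0.2160, -0.0760].
Therefore phi_hat_1 = -0.2160.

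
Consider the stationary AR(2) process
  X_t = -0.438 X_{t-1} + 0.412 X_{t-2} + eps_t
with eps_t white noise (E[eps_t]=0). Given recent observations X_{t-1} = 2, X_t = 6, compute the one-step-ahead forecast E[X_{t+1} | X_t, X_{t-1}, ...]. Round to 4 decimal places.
E[X_{t+1} \mid \mathcal F_t] = -1.8040

For an AR(p) model X_t = c + sum_i phi_i X_{t-i} + eps_t, the
one-step-ahead conditional mean is
  E[X_{t+1} | X_t, ...] = c + sum_i phi_i X_{t+1-i}.
Substitute known values:
  E[X_{t+1} | ...] = (-0.438) * (6) + (0.412) * (2)
                   = -1.8040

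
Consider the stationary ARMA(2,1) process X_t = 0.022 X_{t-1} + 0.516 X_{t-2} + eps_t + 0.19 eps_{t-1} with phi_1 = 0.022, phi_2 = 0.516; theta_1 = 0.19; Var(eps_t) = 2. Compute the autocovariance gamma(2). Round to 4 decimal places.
\gamma(2) = 1.5048

Multiply the model equation by X_{t-k} and take expectations. With theta_0 = psi_0 = 1 and psi_j the MA(infinity) weights, this gives
  gamma(k) - sum_i phi_i gamma(k-i) = c_k,
  c_k = sigma^2 * sum_{j=k..q} theta_j psi_{j-k}   (c_k = 0 for k > q),
using gamma(-m) = gamma(m).
psi-weights needed (psi_j = theta_j + sum_i phi_i psi_{j-i}):
  psi_1 = theta_1 + phi_1 = 0.19 + (0.022) = 0.212
Right-hand sides:
  c_0 = sigma^2 (1 + theta_1 psi_1) = 2 * (1 + (0.19)(0.212)) = 2 * 1.04028 = 2.08056
  c_1 = sigma^2 theta_1 = 2 * (0.19) = 0.38
  c_2 = 0
Equations for k = 0, 1, 2 (AR order 2, c_2 = 0):
  (E0) gamma(0) = phi_1 gamma(1) + phi_2 gamma(2) + c_0
  (E1) gamma(1) = phi_1 gamma(0) + phi_2 gamma(1) + c_1
  (E2) gamma(2) = phi_1 gamma(1) + phi_2 gamma(0)
From (E1): gamma(1) = A gamma(0) + B with
  A = phi_1 / (1 - phi_2) = 0.022 / 0.484 = 0.045455,   B = c_1 / (1 - phi_2) = 0.38 / 0.484 = 0.785124.
Insert (E2) into (E0): gamma(0) (1 - phi_2^2) = phi_1 (1 + phi_2) gamma(1) + c_0.
  phi_1 (1 + phi_2) = (0.022)(1.516) = 0.033352,   1 - phi_2^2 = 0.733744.
Replace gamma(1) by A gamma(0) + B and collect gamma(0):
  gamma(0) [0.733744 - (0.033352)(0.045455)] = (0.033352)(0.785124) + 2.08056
  gamma(0) * 0.732228 = 2.106745
  gamma(0) = 2.106745 / 0.732228 = 2.877171.
  gamma(1) = A gamma(0) + B = (0.045455)(2.877171) + (0.785124) = 0.915904.
  gamma(2) = phi_1 gamma(1) + phi_2 gamma(0) = (0.022)(0.915904) + (0.516)(2.877171) = 1.50477.
Therefore gamma(2) = 1.5048 (to 4 decimal places).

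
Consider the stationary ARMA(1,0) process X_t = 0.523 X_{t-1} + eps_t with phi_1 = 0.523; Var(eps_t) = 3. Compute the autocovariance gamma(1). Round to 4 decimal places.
\gamma(1) = 2.1598

Multiply the model equation by X_{t-k} and take expectations. With theta_0 = psi_0 = 1 and psi_j the MA(infinity) weights, this gives
  gamma(k) - sum_i phi_i gamma(k-i) = c_k,
  c_k = sigma^2 * sum_{j=k..q} theta_j psi_{j-k}   (c_k = 0 for k > q),
using gamma(-m) = gamma(m).
Pure AR (q = 0): c_0 = sigma^2 = 3, c_k = 0 for k >= 1.
Equations for k = 0 and k = 1 (AR order 1):
  gamma(0) = phi_1 gamma(1) + c_0
  gamma(1) = phi_1 gamma(0) + c_1
Substituting the second into the first: gamma(0) (1 - phi_1^2) = c_0 + phi_1 c_1, so
  gamma(0) = c_0 / (1 - phi_1^2) = 3 / (1 - (0.523)^2) = 3 / 0.726471 = 4.129552.
  gamma(1) = phi_1 gamma(0) = (0.523)(4.129552) = 2.159756.
Therefore gamma(1) = 2.1598 (to 4 decimal places).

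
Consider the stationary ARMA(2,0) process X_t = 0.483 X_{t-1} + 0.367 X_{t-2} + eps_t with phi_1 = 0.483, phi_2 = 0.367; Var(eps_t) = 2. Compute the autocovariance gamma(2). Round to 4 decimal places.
\gamma(2) = 4.0693

Multiply the model equation by X_{t-k} and take expectations. With theta_0 = psi_0 = 1 and psi_j the MA(infinity) weights, this gives
  gamma(k) - sum_i phi_i gamma(k-i) = c_k,
  c_k = sigma^2 * sum_{j=k..q} theta_j psi_{j-k}   (c_k = 0 for k > q),
using gamma(-m) = gamma(m).
Pure AR (q = 0): c_0 = sigma^2 = 2, c_k = 0 for k >= 1.
Equations for k = 0, 1, 2 (AR order 2, c_2 = 0):
  (E0) gamma(0) = phi_1 gamma(1) + phi_2 gamma(2) + c_0
  (E1) gamma(1) = phi_1 gamma(0) + phi_2 gamma(1) + c_1
  (E2) gamma(2) = phi_1 gamma(1) + phi_2 gamma(0)
From (E1): gamma(1) = A gamma(0) + B with
  A = phi_1 / (1 - phi_2) = 0.483 / 0.633 = 0.763033,   B = c_1 / (1 - phi_2) = 0 / 0.633 = 0.
Insert (E2) into (E0): gamma(0) (1 - phi_2^2) = phi_1 (1 + phi_2) gamma(1) + c_0.
  phi_1 (1 + phi_2) = (0.483)(1.367) = 0.660261,   1 - phi_2^2 = 0.865311.
Replace gamma(1) by A gamma(0) + B and collect gamma(0):
  gamma(0) [0.865311 - (0.660261)(0.763033)] = c_0 = 2
  gamma(0) * 0.36151 = 2
  gamma(0) = 2 / 0.36151 = 5.532351.
  gamma(1) = A gamma(0) = (0.763033)(5.532351) = 4.221367.
  gamma(2) = phi_1 gamma(1) + phi_2 gamma(0) = (0.483)(4.221367) + (0.367)(5.532351) = 4.069293.
Therefore gamma(2) = 4.0693 (to 4 decimal places).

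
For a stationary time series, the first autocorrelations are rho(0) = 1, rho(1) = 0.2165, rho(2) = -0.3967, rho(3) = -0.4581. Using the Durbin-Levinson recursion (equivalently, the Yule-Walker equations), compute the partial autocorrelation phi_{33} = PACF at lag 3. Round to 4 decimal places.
\phi_{33} = -0.3100

The PACF at lag k is phi_{kk}, the last component of the solution
to the Yule-Walker system G_k phi = r_k where
  (G_k)_{ij} = rho(|i - j|), (r_k)_i = rho(i), i,j = 1..k.
Equivalently, Durbin-Levinson gives phi_{kk} iteratively:
  phi_{11} = rho(1)
  phi_{kk} = [rho(k) - sum_{j=1..k-1} phi_{k-1,j} rho(k-j)]
            / [1 - sum_{j=1..k-1} phi_{k-1,j} rho(j)],
  phi_{k,j} = phi_{k-1,j} - phi_{kk} phi_{k-1,k-j},  j = 1..k-1.
Step k = 1:
  phi_11 = rho(1) = 0.2165.
Step k = 2:
  phi_22 = [rho(2) - phi_11 rho(1)] / [1 - phi_11 rho(1)] = [-0.3967 - (0.2165)(0.2165)] / [1 - (0.2165)(0.2165)]
         = -0.44357225 / 0.95312775 = -0.465386.
  Update: phi_21 = phi_11 - phi_22 phi_11 = 0.2165 - (-0.465386)(0.2165) = 0.317256.
Step k = 3:
  phi_33 = [rho(3) - phi_21 rho(2) - phi_22 rho(1)] / [1 - phi_21 rho(1) - phi_22 rho(2)]
    numerator   = -0.4581 - (0.317256)(-0.3967) - (-0.465386)(0.2165) = -0.23148847
    denominator = 1 - (0.317256)(0.2165) - (-0.465386)(-0.3967) = 0.74669546
  phi_33 = -0.23148847 / 0.74669546 = -0.31.
Therefore phi_{33} = -0.3100.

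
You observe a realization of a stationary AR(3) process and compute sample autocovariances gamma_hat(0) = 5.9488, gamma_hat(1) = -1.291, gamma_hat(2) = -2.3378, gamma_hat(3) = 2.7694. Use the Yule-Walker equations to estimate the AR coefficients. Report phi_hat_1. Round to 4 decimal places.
\hat\phi_{1} = -0.1690

The Yule-Walker equations for an AR(p) process read, in matrix form,
  Gamma_p phi = r_p,   with   (Gamma_p)_{ij} = gamma(|i - j|),
                       (r_p)_i = gamma(i),   i,j = 1..p.
Substitute the sample gammas (Toeplitz matrix and right-hand side of size 3):
  Gamma_p = [[5.9488, -1.291, -2.3378], [-1.291, 5.9488, -1.291], [-2.3378, -1.291, 5.9488]]
  r_p     = [-1.291, -2.3378, 2.7694]
Written out (R1..R3):
  (R1) 5.9488 phi_1 - 1.291 phi_2 - 2.3378 phi_3 = -1.291
  (R2) -1.291 phi_1 + 5.9488 phi_2 - 1.291 phi_3 = -2.3378
  (R3) -2.3378 phi_1 - 1.291 phi_2 + 5.9488 phi_3 = 2.7694
Gaussian elimination:
  R2 <- R2 - (-1.291/5.9488) R1 = R2 - (-0.217019) R1:  5.668629 phi_2 - 1.798346 phi_3 = -2.617971
  R3 <- R3 - (-2.3378/5.9488) R1 = R3 - (-0.392987) R1:  -1.798346 phi_2 + 5.030075 phi_3 = 2.262054
  R3 <- R3 - (-1.798346/5.668629) R2 = R3 - (-0.317245) R2:  4.459559 phi_3 = 1.431515
Back-substitution:
  phi_hat_3 = 1.431515 / 4.459559 = 0.320999
  phi_hat_2 = (-2.617971 - (-1.798346)(0.320999)) / 5.668629 = -0.359999
  phi_hat_1 = (-1.291 - (-1.291)(-0.359999) - (-2.3378)(0.320999)) / 5.9488 = -0.168997
So phi_hat = [-0.1690, -0.3600, 0.3210].
Therefore phi_hat_1 = -0.1690.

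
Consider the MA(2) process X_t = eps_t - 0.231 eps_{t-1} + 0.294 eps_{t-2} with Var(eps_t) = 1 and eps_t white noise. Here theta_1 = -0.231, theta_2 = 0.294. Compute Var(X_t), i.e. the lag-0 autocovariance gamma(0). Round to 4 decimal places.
\gamma(0) = 1.1398

For an MA(q) process X_t = eps_t + sum_i theta_i eps_{t-i} with
Var(eps_t) = sigma^2, the variance is
  gamma(0) = sigma^2 * (1 + sum_i theta_i^2).
  sum_i theta_i^2 = (-0.231)^2 + (0.294)^2 = 0.053361 + 0.086436 = 0.139797.
  gamma(0) = 1 * (1 + 0.139797) = 1 * 1.139797 = 1.139797, which rounds to 1.1398.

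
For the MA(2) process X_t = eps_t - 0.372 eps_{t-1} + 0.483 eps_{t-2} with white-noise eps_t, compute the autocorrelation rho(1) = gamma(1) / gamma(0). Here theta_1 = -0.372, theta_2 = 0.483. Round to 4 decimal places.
\rho(1) = -0.4022

For an MA(q) process with theta_0 = 1, the autocovariance is
  gamma(k) = sigma^2 * sum_{i=0..q-k} theta_i * theta_{i+k},
and rho(k) = gamma(k) / gamma(0). Sigma^2 cancels.
  numerator   = (1)*(-0.372) + (-0.372)*(0.483) = -0.551676.
  denominator = (1)^2 + (-0.372)^2 + (0.483)^2 = 1.371673.
  rho(1) = -0.551676 / 1.371673 = -0.4022.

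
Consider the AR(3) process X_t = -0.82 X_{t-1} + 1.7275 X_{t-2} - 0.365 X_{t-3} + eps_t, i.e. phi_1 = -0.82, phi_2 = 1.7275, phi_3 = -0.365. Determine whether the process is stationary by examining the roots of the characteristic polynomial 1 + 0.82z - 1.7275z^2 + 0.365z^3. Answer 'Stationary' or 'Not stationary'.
\text{Not stationary}

The AR(p) characteristic polynomial is P(z) = 1 + 0.82z - 1.7275z^2 + 0.365z^3.
Stationarity requires all roots to lie outside the unit circle, i.e. |z| > 1 for every root.
Degree 3: look for a simple real root z0 first, then factor out (1 - z/z0) and solve the remaining quadratic.
Testing z0 = 4: P(4) = 1 + (0.82)(4) + (-1.7275)(4)^2 + (0.365)(4)^3
  = 1 + (3.28) + (-27.64) + (23.36) = 0.  So z_0 = 4 is a root, |z_0| = 4.
Divide out the factor (1 - 0.25 z) = (1 - z/z0) (since 1/z0 = 0.25):
  P(z) = (1 - 0.25 z)(1 + (1.07) z + (-1.46) z^2)
  [check: z-coef 1.07 - (0.25) = 0.82; z^2-coef -1.46 - (0.25)(1.07) = -1.7275; z^3-coef -(0.25)(-1.46) = 0.365.]
Remaining roots from the quadratic factor 1 + (1.07) z + (-1.46) z^2:
  Set 1 + (1.07) z + (-1.46) z^2 = 0, i.e. a z^2 + b z + c = 0 with a = -1.46, b = 1.07, c = 1.
  Discriminant D = b^2 - 4ac = (1.07)^2 - 4*(-1.46)*1 = 1.1449 - (-5.84) = 6.9849.
  D >= 0, so the roots are real: z = (-b +/- sqrt(D)) / (2a) = (-1.07 +/- 2.642896) / (-2.92).
    z_1 = (-1.07 + 2.642896) / (-2.92) = -0.5387,   |z_1| = 0.5387.
    z_2 = (-1.07 - 2.642896) / (-2.92) = 1.2715,   |z_2| = 1.2715.
Moduli of all roots: 4.0000, 0.5387, 1.2715.
All moduli strictly greater than 1? No.
Verdict: Not stationary.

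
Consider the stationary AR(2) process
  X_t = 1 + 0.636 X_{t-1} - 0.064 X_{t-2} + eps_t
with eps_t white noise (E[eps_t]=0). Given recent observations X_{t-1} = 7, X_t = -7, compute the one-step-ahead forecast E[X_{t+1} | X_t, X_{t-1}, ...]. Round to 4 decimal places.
E[X_{t+1} \mid \mathcal F_t] = -3.9000

For an AR(p) model X_t = c + sum_i phi_i X_{t-i} + eps_t, the
one-step-ahead conditional mean is
  E[X_{t+1} | X_t, ...] = c + sum_i phi_i X_{t+1-i}.
Substitute known values:
  E[X_{t+1} | ...] = 1 + (0.636) * (-7) + (-0.064) * (7)
                   = -3.9000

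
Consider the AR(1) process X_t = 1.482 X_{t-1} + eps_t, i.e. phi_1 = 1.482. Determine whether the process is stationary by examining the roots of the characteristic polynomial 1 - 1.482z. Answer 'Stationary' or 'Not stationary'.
\text{Not stationary}

The AR(p) characteristic polynomial is P(z) = 1 - 1.482z.
Stationarity requires all roots to lie outside the unit circle, i.e. |z| > 1 for every root.
This is linear in z: 1 + (-1.482) z = 0  =>  z = -1/(-1.482) = 0.674764,  |z| = 0.674764.
Moduli of all roots: 0.6748.
All moduli strictly greater than 1? No.
Verdict: Not stationary.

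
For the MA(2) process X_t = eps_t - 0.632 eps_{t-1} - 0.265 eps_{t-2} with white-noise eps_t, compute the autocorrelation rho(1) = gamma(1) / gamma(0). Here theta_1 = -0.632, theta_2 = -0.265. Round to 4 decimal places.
\rho(1) = -0.3161

For an MA(q) process with theta_0 = 1, the autocovariance is
  gamma(k) = sigma^2 * sum_{i=0..q-k} theta_i * theta_{i+k},
and rho(k) = gamma(k) / gamma(0). Sigma^2 cancels.
  numerator   = (1)*(-0.632) + (-0.632)*(-0.265) = -0.46452.
  denominator = (1)^2 + (-0.632)^2 + (-0.265)^2 = 1.469649.
  rho(1) = -0.46452 / 1.469649 = -0.3161.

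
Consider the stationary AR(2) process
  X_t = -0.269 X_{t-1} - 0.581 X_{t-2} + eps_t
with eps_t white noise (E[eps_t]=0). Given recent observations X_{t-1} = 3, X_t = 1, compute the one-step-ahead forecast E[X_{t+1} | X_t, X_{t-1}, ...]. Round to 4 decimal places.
E[X_{t+1} \mid \mathcal F_t] = -2.0120

For an AR(p) model X_t = c + sum_i phi_i X_{t-i} + eps_t, the
one-step-ahead conditional mean is
  E[X_{t+1} | X_t, ...] = c + sum_i phi_i X_{t+1-i}.
Substitute known values:
  E[X_{t+1} | ...] = (-0.269) * (1) + (-0.581) * (3)
                   = -2.0120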